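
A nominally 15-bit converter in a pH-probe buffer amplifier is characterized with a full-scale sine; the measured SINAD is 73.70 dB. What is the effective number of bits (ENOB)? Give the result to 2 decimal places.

11.95 bits

Inverting SNR = 6.02 N + 1.76: N_eff = (73.70 − 1.76)/6.02 = 11.9502.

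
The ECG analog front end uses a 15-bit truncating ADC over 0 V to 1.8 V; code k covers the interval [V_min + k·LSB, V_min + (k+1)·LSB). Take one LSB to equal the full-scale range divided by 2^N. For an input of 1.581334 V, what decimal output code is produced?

Span = 1.8 V. LSB = 1.8 V / 2^15 ≈ 54.93 µV.
(V_in − V_min) × 2^15/range = (1.581334 − (0)) × 32768/1.8 = 28787.307.
Floor → code = 28787.

28787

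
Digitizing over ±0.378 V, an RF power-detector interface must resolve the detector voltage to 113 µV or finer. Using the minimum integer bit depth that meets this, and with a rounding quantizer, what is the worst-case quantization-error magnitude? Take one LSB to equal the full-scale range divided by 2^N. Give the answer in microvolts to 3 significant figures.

46.1 µV

Span: 0.378 V − (-0.378 V) = 0.756 V.
0.756 V / 113 µV = 6690. Since 2^12 = 4096 and 2^13 = 8192, N = 13.
Step size = 0.756/8192 V = 92.285 µV.
|e|_max = LSB/2 = 46.1 µV.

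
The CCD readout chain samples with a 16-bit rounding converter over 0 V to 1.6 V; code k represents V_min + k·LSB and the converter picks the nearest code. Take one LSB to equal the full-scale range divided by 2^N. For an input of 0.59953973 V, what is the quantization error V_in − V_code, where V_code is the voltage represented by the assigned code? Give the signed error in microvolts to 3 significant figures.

+3.60 µV

V_FS = 1.6 V. LSB = 1.6 V / 2^16 ≈ 24.41 µV.
(0.59953973 − (0)) / LSB = 0.59953973 × 65536/1.6 = 24557.1473. Nearest integer: k = 24557.
Reconstructed level: 0 + 24557 × 1.6/65536 V = 0.59953613281 V.
Error = V_in − V_code = 0.59953973 − (0.59953613281) = +3.60 µV.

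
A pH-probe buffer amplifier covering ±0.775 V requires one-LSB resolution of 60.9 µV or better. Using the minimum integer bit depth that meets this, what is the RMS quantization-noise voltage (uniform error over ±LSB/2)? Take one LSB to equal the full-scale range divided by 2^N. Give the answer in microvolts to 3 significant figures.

13.7 µV

Span: 0.775 V − (-0.775 V) = 1.55 V.
Required number of levels: 1.55/60.9 µV = 25452; smallest N with 2^N ≥ that is 15.
LSB = 1.55 V / 2^15 = 47.302 µV.
σ_q = LSB/√12 = 47.302 µV/3.4641 = 13.7 µV.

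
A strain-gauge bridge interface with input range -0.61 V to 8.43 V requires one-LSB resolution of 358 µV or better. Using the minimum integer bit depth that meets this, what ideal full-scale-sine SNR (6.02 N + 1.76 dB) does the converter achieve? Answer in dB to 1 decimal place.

The full-scale span is 8.43 − (-0.61) = 9.04 V.
Levels needed ≥ 9.04/358 µV = 25250. 2^15 = 32768 suffices, so N_min = 15.
6.02(15) + 1.76 = 92.06 dB.

92.1 dB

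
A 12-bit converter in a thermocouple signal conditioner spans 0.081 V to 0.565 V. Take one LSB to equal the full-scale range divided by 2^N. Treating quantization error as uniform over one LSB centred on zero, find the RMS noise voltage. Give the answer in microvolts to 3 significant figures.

34.1 µV

Span: 0.565 V − (0.081 V) = 0.484 V.
Step size = 0.484/4096 V = 118.16 µV.
V_rms = LSB/√12 = 118.16 µV / √12 = 34.1 µV.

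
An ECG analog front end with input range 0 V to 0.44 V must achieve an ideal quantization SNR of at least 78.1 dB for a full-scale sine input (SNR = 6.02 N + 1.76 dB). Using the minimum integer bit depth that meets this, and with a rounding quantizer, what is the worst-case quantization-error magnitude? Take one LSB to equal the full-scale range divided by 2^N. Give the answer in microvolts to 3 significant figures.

Span = 0.44 V.
Solving 6.02 N ≥ 78.1 − 1.76: N ≥ 12.681. Round up → N = 13.
One LSB is 0.44 V / 8192 = 53.711 µV.
Max error for round-to-nearest is LSB/2 = 26.9 µV.

26.9 µV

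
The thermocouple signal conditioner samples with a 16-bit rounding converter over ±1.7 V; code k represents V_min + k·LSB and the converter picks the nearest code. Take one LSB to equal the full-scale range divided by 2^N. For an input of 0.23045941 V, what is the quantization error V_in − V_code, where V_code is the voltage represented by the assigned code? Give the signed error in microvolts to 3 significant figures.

+8.97 µV

Span: 1.7 V − (-1.7 V) = 3.4 V. LSB = 3.4 V / 2^16 ≈ 51.88 µV.
Position in LSBs: (0.23045941 − (-1.7)) × 65536/3.4 = 37210.1729; rounding gives k = 37210.
V_code = -1.7 + (37210/65536) × 3.4 = 0.23045043945 V.
Error = V_in − V_code = 0.23045941 − (0.23045043945) = +8.97 µV.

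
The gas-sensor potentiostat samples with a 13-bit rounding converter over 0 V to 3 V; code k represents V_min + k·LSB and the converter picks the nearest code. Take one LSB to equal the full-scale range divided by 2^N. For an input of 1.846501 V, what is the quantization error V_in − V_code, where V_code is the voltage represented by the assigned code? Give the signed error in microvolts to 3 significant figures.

+65.5 µV

V_FS = 3 V. LSB = 3 V / 2^13 ≈ 366.2 µV.
(1.846501 − (0)) / LSB = 1.846501 × 8192/3 = 5042.1787. Nearest integer: k = 5042.
V_code = V_min + k × range/2^13 = 0 + 5042 × 3/8192 = 1.846435547 V.
e = 1.846501 − (1.846435547) = +65.5 µV.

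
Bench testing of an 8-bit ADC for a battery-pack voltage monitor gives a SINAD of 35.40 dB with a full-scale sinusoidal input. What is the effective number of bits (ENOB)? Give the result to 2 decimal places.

5.59 bits

ENOB = (35.40 − 1.76)/6.02 = 5.5880 bits.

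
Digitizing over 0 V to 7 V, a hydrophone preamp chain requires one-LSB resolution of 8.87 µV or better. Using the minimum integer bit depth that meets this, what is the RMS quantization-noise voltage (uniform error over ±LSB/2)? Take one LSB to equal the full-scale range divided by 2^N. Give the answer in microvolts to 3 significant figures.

1.93 µV

V_FS = 7 V.
Required number of levels: 7/8.87 µV = 789180; smallest N with 2^N ≥ that is 20.
LSB = 7 V / 2^20 = 6.6757 µV.
V_rms = LSB/√12 = 1.93 µV.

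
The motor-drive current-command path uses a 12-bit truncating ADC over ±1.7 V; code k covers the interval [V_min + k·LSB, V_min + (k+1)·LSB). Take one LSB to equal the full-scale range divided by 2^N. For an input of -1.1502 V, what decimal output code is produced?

662

Span: 1.7 V − (-1.7 V) = 3.4 V. LSB = 3.4 V / 2^12 ≈ 0.8301 mV.
V_in − V_min = -1.1502 − (-1.7) = 0.5498 V.
Divide by LSB: 0.5498 × 4096/3.4 = 662.3473.
Truncating gives code 662.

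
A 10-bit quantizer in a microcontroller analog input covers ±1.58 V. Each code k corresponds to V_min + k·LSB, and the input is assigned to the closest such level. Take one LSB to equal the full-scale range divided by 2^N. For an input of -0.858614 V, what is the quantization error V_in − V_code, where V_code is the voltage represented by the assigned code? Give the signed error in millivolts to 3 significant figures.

−0.723 mV

Range = 1.58 − (-1.58) = 3.16 V. LSB = 3.16 V / 2^10 ≈ 3.086 mV.
(V_in − V_min)/LSB = (-0.858614 − (-1.58)) × 1024/3.16 = 233.7656 → nearest code k = 234.
V_code = V_min + k × range/2^10 = -1.58 + 234 × 3.16/1024 = -0.8578906250 V.
Error = V_in − V_code = -0.858614 − (-0.8578906250) = −0.723 mV.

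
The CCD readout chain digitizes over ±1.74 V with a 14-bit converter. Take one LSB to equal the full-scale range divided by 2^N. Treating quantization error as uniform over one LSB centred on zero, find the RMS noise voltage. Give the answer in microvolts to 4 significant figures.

Range = 1.74 − (-1.74) = 3.48 V.
LSB = 3.48 V ÷ 2^14 = 3.48/16384 V = 212.402 µV.
V_rms = LSB/√12 = 212.402 µV / √12 = 61.32 µV.

61.32 µV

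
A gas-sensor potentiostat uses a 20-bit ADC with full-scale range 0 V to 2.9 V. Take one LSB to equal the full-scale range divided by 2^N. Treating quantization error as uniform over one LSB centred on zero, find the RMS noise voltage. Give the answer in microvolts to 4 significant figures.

0.7984 µV

Range is 2.9 V.
LSB = 2.9 V ÷ 2^20 = 2.9/1048576 V = 2.76566 µV.
For a uniform distribution on [−LSB/2, +LSB/2], V_rms = LSB/√12 = 2.76566 µV/3.4641 = 0.7984 µV.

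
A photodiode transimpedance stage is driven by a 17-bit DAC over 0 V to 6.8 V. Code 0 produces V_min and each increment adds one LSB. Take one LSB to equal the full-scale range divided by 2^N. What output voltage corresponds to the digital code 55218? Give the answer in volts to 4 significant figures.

2.865 V

Full-scale range = 6.8 V. LSB = 6.8 V / 2^17.
Output = V_min + (55218/131072) × range = 0 + 0.421280 × 6.8 V
      = 0 + 2.86470 = 2.86470 V.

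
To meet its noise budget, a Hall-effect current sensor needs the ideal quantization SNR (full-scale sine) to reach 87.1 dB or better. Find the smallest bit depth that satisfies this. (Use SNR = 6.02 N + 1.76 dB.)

15 bits

Required N = ⌈(87.1 − 1.76)/6.02⌉ = ⌈14.176⌉ = 15.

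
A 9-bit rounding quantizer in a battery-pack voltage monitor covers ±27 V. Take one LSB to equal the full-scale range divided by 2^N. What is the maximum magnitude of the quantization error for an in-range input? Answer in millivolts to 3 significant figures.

The full-scale span is 27 − (-27) = 54 V.
LSB = 54 V / 2^9 = 105.47 mV.
Worst-case error for round-to-nearest is half an LSB: 52.7 mV.

52.7 mV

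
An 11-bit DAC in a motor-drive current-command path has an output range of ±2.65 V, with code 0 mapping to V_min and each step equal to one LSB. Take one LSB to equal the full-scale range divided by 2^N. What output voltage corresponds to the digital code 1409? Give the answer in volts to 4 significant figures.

Range = 2.65 − (-2.65) = 5.3 V. LSB = 5.3 V / 2^11.
Output = V_min + (1409/2048) × range = -2.65 + 0.687988 × 5.3 V
      = -2.65 V + 3.64634 V = 0.996338 V.

0.9963 V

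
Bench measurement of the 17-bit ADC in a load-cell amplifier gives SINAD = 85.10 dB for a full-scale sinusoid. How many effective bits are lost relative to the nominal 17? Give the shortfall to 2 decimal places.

Effective bits = (85.10 − 1.76)/6.02 = 13.8439.
Lost resolution: 17 − 13.8439 = 3.1561 bits.

3.16 bits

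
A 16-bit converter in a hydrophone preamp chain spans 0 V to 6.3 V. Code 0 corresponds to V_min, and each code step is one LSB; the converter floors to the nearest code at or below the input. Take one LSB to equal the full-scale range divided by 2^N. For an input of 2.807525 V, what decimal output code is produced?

V_FS = 6.3 V. LSB = 6.3 V / 2^16 ≈ 96.13 µV.
(V_in − V_min) × 2^16/range = (2.807525 − (0)) × 65536/6.3 = 29205.390.
Floor → code = 29205.

29205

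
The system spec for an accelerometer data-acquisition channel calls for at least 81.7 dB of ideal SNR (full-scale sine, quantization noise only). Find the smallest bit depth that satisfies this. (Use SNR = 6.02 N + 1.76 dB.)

Required N = ⌈(81.7 − 1.76)/6.02⌉ = ⌈13.279⌉ = 14.

14 bits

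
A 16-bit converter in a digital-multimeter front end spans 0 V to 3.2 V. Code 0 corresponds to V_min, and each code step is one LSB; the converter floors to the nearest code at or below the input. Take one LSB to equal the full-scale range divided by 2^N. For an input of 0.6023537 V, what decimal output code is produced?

12336

Full-scale range = 3.2 V. LSB = 3.2 V / 2^16 ≈ 48.83 µV.
(V_in − V_min) × 2^16/range = (0.6023537 − (0)) × 65536/3.2 = 12336.204.
Floor → code = 12336.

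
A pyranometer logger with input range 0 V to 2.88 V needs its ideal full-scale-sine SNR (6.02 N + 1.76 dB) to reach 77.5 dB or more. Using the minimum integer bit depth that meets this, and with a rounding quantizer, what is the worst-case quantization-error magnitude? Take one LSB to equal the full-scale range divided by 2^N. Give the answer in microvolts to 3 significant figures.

Range is 2.88 V.
Required N = ⌈(77.5 − 1.76)/6.02⌉ = ⌈12.581⌉ = 13.
LSB = 2.88 V / 2^13 = 351.56 µV.
Half an LSB is 176 µV.

176 µV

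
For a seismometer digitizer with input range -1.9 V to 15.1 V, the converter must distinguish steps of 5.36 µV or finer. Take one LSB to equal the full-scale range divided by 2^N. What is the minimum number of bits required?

22 bits

Range = 15.1 − (-1.9) = 17 V.
Required number of levels: 17/5.36 µV = 3.1716e6; smallest N with 2^N ≥ that is 22.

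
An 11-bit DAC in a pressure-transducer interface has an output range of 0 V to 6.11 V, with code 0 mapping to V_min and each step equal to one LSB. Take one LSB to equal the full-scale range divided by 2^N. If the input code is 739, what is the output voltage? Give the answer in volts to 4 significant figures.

V_FS = 6.11 V. LSB = 6.11 V / 2^11.
V_out = 0 + 739 × (6.11/2048) V
      = 0 V + 2.20473 V = 2.20473 V.

2.205 V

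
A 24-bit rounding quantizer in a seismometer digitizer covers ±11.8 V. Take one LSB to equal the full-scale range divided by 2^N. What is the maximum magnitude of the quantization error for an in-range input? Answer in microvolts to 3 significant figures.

The full-scale span is 11.8 − (-11.8) = 23.6 V.
Step size = 23.6/16777216 V = 1.4067 µV.
A rounding quantizer has |error| ≤ LSB/2 = 0.703 µV.

0.703 µV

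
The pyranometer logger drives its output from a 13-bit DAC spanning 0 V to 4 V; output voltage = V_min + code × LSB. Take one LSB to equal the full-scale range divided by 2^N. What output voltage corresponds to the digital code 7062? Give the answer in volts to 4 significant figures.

V_FS = 4 V. LSB = 4 V / 2^13.
Output = V_min + (7062/8192) × range = 0 + 0.862061 × 4 V
      = 0 + 3.44824 = 3.44824 V.

3.448 V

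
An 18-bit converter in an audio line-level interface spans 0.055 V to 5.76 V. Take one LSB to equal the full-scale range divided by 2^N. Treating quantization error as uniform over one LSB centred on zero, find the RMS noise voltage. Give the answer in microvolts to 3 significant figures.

Range = 5.76 − (0.055) = 5.705 V.
LSB = 5.705 V ÷ 2^18 = 5.705/262144 V = 21.763 µV.
For a uniform distribution on [−LSB/2, +LSB/2], V_rms = LSB/√12 = 21.763 µV/3.4641 = 6.28 µV.

6.28 µV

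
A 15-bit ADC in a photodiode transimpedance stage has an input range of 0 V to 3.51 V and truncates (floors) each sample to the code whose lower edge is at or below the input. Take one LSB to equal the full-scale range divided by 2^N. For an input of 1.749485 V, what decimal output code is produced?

16332

V_FS = 3.51 V. LSB = 3.51 V / 2^15 ≈ 107.1 µV.
V_in − V_min = 1.749485 − (0) = 1.749485 V.
Divide by LSB: 1.749485 × 32768/3.51 = 16332.5141.
Truncating gives code 16332.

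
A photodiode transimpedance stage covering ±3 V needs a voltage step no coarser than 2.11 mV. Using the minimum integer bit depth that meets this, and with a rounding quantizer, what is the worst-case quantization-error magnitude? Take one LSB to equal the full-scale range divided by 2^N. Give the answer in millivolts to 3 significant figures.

The full-scale span is 3 − (-3) = 6 V.
Levels needed ≥ 6/2.11 mV = 2844. 2^12 = 4096 suffices, so N_min = 12.
One LSB is 6 V / 4096 = 1.4648 mV.
Max error for round-to-nearest is LSB/2 = 0.732 mV.

0.732 mV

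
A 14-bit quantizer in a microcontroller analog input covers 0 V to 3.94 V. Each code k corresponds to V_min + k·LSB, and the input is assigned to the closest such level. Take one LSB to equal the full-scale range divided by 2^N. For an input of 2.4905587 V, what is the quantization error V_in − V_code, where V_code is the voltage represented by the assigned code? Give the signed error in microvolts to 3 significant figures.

Span = 3.94 V. LSB = 3.94 V / 2^14 ≈ 240.5 µV.
(V_in − V_min)/LSB = (2.4905587 − (0)) × 16384/3.94 = 10356.6786 → nearest code k = 10357.
V_code = V_min + k × range/2^14 = 0 + 10357 × 3.94/16384 = 2.4906359863 V.
Error = V_in − V_code = 2.4905587 − (2.4906359863) = −77.3 µV.

−77.3 µV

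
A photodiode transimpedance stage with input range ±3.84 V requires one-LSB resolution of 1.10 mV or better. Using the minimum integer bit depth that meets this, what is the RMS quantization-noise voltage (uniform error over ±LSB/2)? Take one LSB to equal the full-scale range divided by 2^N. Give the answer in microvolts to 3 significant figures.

Full-scale range = 3.84 V − (-3.84 V) = 7.68 V.
7.68 V / 1.10 mV = 6982. Since 2^12 = 4096 and 2^13 = 8192, N = 13.
LSB = 7.68 V / 2^13 = 0.93750 mV.
V_rms = LSB/√12 = 271 µV.

271 µV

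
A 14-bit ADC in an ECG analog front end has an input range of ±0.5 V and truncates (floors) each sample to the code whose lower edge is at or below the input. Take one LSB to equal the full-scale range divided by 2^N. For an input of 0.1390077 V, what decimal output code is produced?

10469

The full-scale span is 0.5 − (-0.5) = 1 V. LSB = 1 V / 2^14 ≈ 61.04 µV.
V_in − V_min = 0.1390077 − (-0.5) = 0.6390077 V.
Divide by LSB: 0.6390077 × 16384/1 = 10469.5022.
Truncating gives code 10469.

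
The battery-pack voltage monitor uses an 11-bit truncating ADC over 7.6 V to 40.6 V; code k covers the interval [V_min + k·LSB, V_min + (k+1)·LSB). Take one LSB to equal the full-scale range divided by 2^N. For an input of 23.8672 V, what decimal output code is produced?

Range = 40.6 − (7.6) = 33 V. LSB = 33 V / 2^11 ≈ 16.11 mV.
code = ⌊(V_in − V_min)/LSB⌋ = ⌊(V_in − V_min) × 2^11 / range⌋
     = ⌊(23.8672 − (7.6)) × 2048 / 33⌋ = ⌊16.2672 × 2048/33⌋
     = ⌊1009.552⌋ = 1009.

1009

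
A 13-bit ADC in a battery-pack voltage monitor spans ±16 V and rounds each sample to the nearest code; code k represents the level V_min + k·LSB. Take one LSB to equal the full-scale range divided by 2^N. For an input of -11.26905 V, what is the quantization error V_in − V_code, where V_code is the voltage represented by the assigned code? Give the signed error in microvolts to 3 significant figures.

+481 µV

Full-scale range = 16 V − (-16 V) = 32 V. LSB = 32 V / 2^13 ≈ 3.906 mV.
(V_in − V_min)/LSB = (-11.26905 − (-16)) × 8192/32 = 1211.1232 → nearest code k = 1211.
V_code = -16 + (1211/8192) × 32 = -11.26953125 V.
V_in − V_code = -11.26905 − (-11.26953125) = +481 µV.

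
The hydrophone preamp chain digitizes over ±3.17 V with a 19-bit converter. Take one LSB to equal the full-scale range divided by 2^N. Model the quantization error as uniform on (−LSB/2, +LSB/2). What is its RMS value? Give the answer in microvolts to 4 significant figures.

3.491 µV

The full-scale span is 3.17 − (-3.17) = 6.34 V.
Step size = 6.34/524288 V = 12.0926 µV.
For a uniform distribution on [−LSB/2, +LSB/2], V_rms = LSB/√12 = 12.0926 µV/3.4641 = 3.491 µV.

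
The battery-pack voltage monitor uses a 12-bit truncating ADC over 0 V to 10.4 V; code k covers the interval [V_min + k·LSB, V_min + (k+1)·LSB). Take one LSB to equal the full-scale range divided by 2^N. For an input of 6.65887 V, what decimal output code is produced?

2622

Range is 10.4 V. LSB = 10.4 V / 2^12 ≈ 2.539 mV.
(V_in − V_min) × 2^12/range = (6.65887 − (0)) × 4096/10.4 = 2622.570.
Floor → code = 2622.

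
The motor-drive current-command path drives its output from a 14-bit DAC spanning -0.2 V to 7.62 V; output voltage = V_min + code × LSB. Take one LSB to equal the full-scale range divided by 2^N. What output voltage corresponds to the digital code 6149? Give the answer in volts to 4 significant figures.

2.735 V

The full-scale span is 7.62 − (-0.2) = 7.82 V. LSB = 7.82 V / 2^14.
Output = V_min + (6149/16384) × range = -0.2 + 0.375305 × 7.82 V
      = -0.2 V + 2.93489 V = 2.73489 V.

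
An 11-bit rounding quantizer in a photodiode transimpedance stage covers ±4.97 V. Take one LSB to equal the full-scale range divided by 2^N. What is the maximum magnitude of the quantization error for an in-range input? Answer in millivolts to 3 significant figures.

Span: 4.97 V − (-4.97 V) = 9.94 V.
LSB = 9.94 V / 2^11 = 4.8535 mV.
Worst-case error for round-to-nearest is half an LSB: 2.43 mV.

2.43 mV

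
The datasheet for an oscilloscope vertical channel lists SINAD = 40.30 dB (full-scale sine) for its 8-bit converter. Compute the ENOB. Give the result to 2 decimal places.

6.40 bits

ENOB = (40.30 − 1.76)/6.02 = 6.4020 bits.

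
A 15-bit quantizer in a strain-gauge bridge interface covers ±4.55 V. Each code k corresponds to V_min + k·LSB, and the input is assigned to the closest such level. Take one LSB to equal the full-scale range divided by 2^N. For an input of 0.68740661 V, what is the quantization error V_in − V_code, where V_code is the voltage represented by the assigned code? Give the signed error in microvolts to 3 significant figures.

+74.5 µV

Full-scale range = 4.55 V − (-4.55 V) = 9.1 V. LSB = 9.1 V / 2^15 ≈ 277.7 µV.
Position in LSBs: (0.68740661 − (-4.55)) × 32768/9.1 = 18859.2681; rounding gives k = 18859.
Reconstructed level: -4.55 + 18859 × 9.1/32768 V = 0.68733215332 V.
e = 0.68740661 − (0.68733215332) = +74.5 µV.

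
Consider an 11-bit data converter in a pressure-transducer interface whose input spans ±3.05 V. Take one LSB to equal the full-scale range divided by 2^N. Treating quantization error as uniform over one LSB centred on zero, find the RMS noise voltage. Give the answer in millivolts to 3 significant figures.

0.860 mV

Range = 3.05 − (-3.05) = 6.1 V.
LSB = 6.1 V / 2^11 = 2.9785 mV.
For a uniform distribution on [−LSB/2, +LSB/2], V_rms = LSB/√12 = 2.9785 mV/3.4641 = 0.860 mV.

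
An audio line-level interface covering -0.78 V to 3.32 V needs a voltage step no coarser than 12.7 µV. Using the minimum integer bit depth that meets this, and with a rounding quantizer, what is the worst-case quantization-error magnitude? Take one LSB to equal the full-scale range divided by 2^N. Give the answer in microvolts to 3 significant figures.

3.91 µV

The full-scale span is 3.32 − (-0.78) = 4.1 V.
Need 2^N ≥ 4.1 V / 12.7 µV = 322800 → N_min = 19.
LSB = 4.1 V ÷ 2^19 = 4.1/524288 V = 7.8201 µV.
Max error for round-to-nearest is LSB/2 = 3.91 µV.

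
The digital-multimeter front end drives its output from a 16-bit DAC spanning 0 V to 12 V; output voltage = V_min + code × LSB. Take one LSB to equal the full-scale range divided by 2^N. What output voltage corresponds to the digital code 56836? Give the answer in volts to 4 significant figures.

Range is 12 V. LSB = 12 V / 2^16.
Output = V_min + (56836/65536) × range = 0 + 0.867249 × 12 V
      = 0 V + 10.4070 V = 10.4070 V.

10.41 V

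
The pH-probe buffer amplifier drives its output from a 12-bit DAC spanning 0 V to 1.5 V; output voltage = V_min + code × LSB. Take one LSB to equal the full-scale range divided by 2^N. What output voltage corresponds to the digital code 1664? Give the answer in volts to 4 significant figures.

V_FS = 1.5 V. LSB = 1.5 V / 2^12.
V_out = 0 + 1664 × (1.5/4096) V
      = 0 V + 0.609375 V = 0.609375 V.

0.6094 V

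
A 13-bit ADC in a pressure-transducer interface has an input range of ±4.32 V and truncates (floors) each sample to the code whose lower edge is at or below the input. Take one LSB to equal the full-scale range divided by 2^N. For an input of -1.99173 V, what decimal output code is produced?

The full-scale span is 4.32 − (-4.32) = 8.64 V. LSB = 8.64 V / 2^13 ≈ 1.055 mV.
(V_in − V_min) × 2^13/range = (-1.99173 − (-4.32)) × 8192/8.64 = 2207.545.
Floor → code = 2207.

2207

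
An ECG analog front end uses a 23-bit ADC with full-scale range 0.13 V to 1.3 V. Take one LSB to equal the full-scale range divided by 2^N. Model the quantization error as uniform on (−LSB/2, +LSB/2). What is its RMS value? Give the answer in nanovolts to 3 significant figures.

40.3 nV

Full-scale range = 1.3 V − (0.13 V) = 1.17 V.
Step size = 1.17/8388608 V = 139.47 nV.
For a uniform distribution on [−LSB/2, +LSB/2], V_rms = LSB/√12 = 139.47 nV/3.4641 = 40.3 nV.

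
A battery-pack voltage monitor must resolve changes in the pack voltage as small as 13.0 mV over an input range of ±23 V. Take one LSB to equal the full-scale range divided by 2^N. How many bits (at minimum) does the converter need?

Span: 23 V − (-23 V) = 46 V.
Need 2^N ≥ 46 V / 13.0 mV = 3538 → N_min = 12.

12 bits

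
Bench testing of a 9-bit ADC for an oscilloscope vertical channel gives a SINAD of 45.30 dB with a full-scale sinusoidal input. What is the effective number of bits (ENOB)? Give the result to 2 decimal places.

ENOB = (45.30 − 1.76)/6.02 = 7.2326 bits.

7.23 bits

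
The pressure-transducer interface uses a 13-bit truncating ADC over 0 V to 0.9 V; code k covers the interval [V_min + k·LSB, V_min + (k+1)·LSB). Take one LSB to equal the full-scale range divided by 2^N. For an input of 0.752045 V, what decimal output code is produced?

Span = 0.9 V. LSB = 0.9 V / 2^13 ≈ 109.9 µV.
(V_in − V_min) × 2^13/range = (0.752045 − (0)) × 8192/0.9 = 6845.281.
Floor → code = 6845.

6845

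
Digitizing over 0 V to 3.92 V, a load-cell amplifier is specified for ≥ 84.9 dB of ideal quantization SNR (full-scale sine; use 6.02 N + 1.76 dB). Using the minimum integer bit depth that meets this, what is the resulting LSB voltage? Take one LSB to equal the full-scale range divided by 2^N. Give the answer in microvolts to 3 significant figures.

Range is 3.92 V.
Required N = ⌈(84.9 − 1.76)/6.02⌉ = ⌈13.811⌉ = 14.
LSB = 3.92 V / 2^14 = 239 µV.

239 µV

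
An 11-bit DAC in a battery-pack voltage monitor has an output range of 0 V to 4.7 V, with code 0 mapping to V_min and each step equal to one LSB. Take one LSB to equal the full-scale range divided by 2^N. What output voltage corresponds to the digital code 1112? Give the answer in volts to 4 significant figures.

Span = 4.7 V. LSB = 4.7 V / 2^11.
V_out = 0 + 1112 × (4.7/2048) V
      = 0 V + 2.55195 V = 2.55195 V.

2.552 V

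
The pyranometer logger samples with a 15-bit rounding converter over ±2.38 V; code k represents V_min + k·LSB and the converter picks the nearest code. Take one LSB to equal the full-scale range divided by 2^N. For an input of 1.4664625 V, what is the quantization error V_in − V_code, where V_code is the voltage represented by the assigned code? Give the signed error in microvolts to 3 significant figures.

+25.7 µV

Full-scale range = 2.38 V − (-2.38 V) = 4.76 V. LSB = 4.76 V / 2^15 ≈ 145.3 µV.
(V_in − V_min)/LSB = (1.4664625 − (-2.38)) × 32768/4.76 = 26479.1771 → nearest code k = 26479.
V_code = V_min + k × range/2^15 = -2.38 + 26479 × 4.76/32768 = 1.4664367676 V.
V_in − V_code = 1.4664625 − (1.4664367676) = +25.7 µV.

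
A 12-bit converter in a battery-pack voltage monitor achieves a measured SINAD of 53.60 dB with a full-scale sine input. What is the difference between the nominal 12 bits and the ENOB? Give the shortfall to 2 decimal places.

Effective bits = (53.60 − 1.76)/6.02 = 8.6113.
12 − 8.6113 = 3.39 bits below nominal.

3.39 bits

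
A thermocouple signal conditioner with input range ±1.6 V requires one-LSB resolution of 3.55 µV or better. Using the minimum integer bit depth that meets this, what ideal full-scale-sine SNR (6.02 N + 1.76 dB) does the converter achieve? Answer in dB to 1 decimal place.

Full-scale range = 1.6 V − (-1.6 V) = 3.2 V.
Levels needed ≥ 3.2/3.55 µV = 901400. 2^20 = 1048576 suffices, so N_min = 20.
Ideal SNR at N = 20: 6.02·20 + 1.76 = 122.2 dB.

122.2 dB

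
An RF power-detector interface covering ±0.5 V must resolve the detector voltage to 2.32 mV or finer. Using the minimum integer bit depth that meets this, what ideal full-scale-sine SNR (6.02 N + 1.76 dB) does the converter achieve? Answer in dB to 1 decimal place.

55.9 dB

Range = 0.5 − (-0.5) = 1 V.
Need 2^N ≥ 1 V / 2.32 mV = 431.0 → N_min = 9.
SNR = 6.02 × 9 + 1.76 = 55.94 dB.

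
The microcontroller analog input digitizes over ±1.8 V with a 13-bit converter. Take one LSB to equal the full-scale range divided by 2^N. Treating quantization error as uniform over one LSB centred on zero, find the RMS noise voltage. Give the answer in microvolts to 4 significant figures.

Full-scale range = 1.8 V − (-1.8 V) = 3.6 V.
LSB = 3.6 V ÷ 2^13 = 3.6/8192 V = 439.453 µV.
For a uniform distribution on [−LSB/2, +LSB/2], V_rms = LSB/√12 = 439.453 µV/3.4641 = 126.9 µV.

126.9 µV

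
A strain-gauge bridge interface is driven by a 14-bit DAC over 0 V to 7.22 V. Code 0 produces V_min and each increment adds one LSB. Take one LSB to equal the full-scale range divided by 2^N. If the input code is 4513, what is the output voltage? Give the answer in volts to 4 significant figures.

1.989 V

Span = 7.22 V. LSB = 7.22 V / 2^14.
V_out = 0 + 4513 × (7.22/16384) V
      = 0 V + 1.98876 V = 1.98876 V.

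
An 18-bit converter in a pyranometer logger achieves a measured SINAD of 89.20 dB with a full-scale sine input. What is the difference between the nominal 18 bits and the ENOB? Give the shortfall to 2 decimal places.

3.48 bits

ENOB = (SINAD − 1.76)/6.02 = (89.20 − 1.76)/6.02 = 14.5249 bits.
18 − 14.5249 = 3.48 bits below nominal.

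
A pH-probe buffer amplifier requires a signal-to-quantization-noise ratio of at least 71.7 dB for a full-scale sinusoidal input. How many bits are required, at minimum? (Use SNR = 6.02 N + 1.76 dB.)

6.02 N + 1.76 ≥ 71.7 gives N ≥ 11.618, so the minimum integer is 12.

12 bits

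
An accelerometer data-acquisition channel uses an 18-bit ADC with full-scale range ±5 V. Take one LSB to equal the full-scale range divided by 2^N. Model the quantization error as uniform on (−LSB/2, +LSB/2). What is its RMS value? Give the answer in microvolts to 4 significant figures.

11.01 µV

Full-scale range = 5 V − (-5 V) = 10 V.
Step size = 10/262144 V = 38.1470 µV.
V_rms = LSB/√12 = 38.1470 µV / √12 = 11.01 µV.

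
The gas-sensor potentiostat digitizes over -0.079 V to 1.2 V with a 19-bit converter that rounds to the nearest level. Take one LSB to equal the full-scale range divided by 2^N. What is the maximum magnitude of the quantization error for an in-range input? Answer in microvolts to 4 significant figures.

Span: 1.2 V − (-0.079 V) = 1.279 V.
LSB = 1.279 V ÷ 2^19 = 1.279/524288 V = 2.43950 µV.
A rounding quantizer has |error| ≤ LSB/2 = 1.220 µV.

1.220 µV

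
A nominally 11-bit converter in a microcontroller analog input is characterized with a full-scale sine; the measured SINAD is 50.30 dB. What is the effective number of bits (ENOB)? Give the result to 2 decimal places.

ENOB = (50.30 − 1.76)/6.02 = 8.0631 bits.

8.06 bits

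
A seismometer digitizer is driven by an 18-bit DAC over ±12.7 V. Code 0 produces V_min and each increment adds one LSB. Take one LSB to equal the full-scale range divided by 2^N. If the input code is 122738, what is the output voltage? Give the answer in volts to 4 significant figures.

-0.8075 V

The full-scale span is 12.7 − (-12.7) = 25.4 V. LSB = 25.4 V / 2^18.
V_out = V_min + code × LSB = -12.7 V + 122738 × 25.4 V / 262144
      = -12.7 + 11.8925 = -0.807509 V.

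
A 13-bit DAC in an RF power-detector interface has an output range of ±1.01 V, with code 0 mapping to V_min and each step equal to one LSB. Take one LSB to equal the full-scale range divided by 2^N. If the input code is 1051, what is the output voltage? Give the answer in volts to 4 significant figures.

Range = 1.01 − (-1.01) = 2.02 V. LSB = 2.02 V / 2^13.
V_out = -1.01 + 1051 × (2.02/8192) V
      = -1.01 V + 0.259158 V = -0.750842 V.

-0.7508 V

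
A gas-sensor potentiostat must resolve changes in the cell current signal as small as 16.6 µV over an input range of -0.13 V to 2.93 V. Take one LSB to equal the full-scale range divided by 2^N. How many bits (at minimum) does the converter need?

The full-scale span is 2.93 − (-0.13) = 3.06 V.
Need 2^N ≥ 3.06 V / 16.6 µV = 184300 → N_min = 18.

18 bits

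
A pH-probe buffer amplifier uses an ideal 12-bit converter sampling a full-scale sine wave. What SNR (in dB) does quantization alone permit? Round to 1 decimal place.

Ideal quantization SNR: 6.02 × 12 + 1.76 dB = 74.0 dB.

74.0 dB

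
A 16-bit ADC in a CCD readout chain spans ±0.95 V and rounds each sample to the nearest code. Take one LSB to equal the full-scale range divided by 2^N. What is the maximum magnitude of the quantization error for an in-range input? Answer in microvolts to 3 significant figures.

14.5 µV

The full-scale span is 0.95 − (-0.95) = 1.9 V.
LSB = 1.9 V / 2^16 = 28.992 µV.
A rounding quantizer has |error| ≤ LSB/2 = 14.5 µV.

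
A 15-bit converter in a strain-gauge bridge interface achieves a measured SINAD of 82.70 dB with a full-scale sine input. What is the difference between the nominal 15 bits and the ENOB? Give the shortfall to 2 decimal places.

N_eff = (82.70 − 1.76)/6.02 = 13.4452 bits.
15 − 13.4452 = 1.55 bits below nominal.

1.55 bits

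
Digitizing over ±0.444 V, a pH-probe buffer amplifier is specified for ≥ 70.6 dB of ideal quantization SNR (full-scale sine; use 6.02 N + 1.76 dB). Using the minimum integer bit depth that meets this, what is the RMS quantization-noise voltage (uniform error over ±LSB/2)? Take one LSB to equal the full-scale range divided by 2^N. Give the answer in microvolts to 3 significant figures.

Range = 0.444 − (-0.444) = 0.888 V.
Solving 6.02 N ≥ 70.6 − 1.76: N ≥ 11.435. Round up → N = 12.
Step size = 0.888/4096 V = 216.80 µV.
σ_q = LSB/√12 = 216.80 µV/3.4641 = 62.6 µV.

62.6 µV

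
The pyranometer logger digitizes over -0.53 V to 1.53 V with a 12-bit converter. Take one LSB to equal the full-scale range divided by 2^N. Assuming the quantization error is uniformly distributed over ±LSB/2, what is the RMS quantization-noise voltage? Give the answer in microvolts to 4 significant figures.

145.2 µV

Range = 1.53 − (-0.53) = 2.06 V.
One LSB is 2.06 V / 4096 = 0.502930 mV.
RMS of a uniform error over width LSB is LSB/√12 = 145.2 µV.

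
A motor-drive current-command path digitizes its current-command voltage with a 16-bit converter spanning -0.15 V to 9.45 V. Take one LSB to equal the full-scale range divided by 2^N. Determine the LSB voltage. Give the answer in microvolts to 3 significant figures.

146 µV

The full-scale span is 9.45 − (-0.15) = 9.6 V.
There are 2^16 = 65536 steps.
Step size = 9.6/65536 V = 146 µV.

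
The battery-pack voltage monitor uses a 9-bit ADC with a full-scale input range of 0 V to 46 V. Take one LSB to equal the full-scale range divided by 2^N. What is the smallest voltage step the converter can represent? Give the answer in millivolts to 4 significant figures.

89.84 mV

V_FS = 46 V.
Number of codes = 2^9 = 512.
Step size = 46/512 V = 89.84 mV.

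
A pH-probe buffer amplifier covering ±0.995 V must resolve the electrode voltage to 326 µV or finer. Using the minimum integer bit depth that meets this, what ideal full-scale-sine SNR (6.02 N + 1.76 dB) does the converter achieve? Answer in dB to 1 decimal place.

The full-scale span is 0.995 − (-0.995) = 1.99 V.
Levels needed ≥ 1.99/326 µV = 6104. 2^13 = 8192 suffices, so N_min = 13.
Ideal SNR at N = 13: 6.02·13 + 1.76 = 80.0 dB.

80.0 dB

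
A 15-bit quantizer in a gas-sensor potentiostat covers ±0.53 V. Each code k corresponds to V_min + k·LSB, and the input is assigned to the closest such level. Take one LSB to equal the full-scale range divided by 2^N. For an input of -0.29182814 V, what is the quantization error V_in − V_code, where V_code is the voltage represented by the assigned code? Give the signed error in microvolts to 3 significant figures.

Full-scale range = 0.53 V − (-0.53 V) = 1.06 V. LSB = 1.06 V / 2^15 ≈ 32.35 µV.
(-0.29182814 − (-0.53)) / LSB = 0.23817186 × 32768/1.06 = 7362.6561. Nearest integer: k = 7363.
V_code = -0.53 + (7363/32768) × 1.06 = -0.29181701660 V.
e = -0.29182814 − (-0.29181701660) = −11.1 µV.

−11.1 µV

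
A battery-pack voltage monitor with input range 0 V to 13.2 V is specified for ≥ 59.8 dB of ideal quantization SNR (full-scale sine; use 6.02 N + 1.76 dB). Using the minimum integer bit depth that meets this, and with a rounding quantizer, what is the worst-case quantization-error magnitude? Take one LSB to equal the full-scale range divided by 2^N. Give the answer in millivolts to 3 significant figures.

6.45 mV

Range is 13.2 V.
N ≥ (59.8 − 1.76)/6.02 = 9.641 → N_min = 10.
LSB = 13.2 V / 2^10 = 12.891 mV.
Max error for round-to-nearest is LSB/2 = 6.45 mV.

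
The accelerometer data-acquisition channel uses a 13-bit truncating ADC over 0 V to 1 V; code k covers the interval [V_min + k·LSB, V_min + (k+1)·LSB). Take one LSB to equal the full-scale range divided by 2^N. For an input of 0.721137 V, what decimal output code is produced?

Full-scale range = 1 V. LSB = 1 V / 2^13 ≈ 122.1 µV.
(V_in − V_min) × 2^13/range = (0.721137 − (0)) × 8192/1 = 5907.554.
Floor → code = 5907.

5907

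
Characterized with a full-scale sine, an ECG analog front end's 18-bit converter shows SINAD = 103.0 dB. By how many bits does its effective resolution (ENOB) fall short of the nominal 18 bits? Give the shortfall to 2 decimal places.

1.18 bits

Effective bits = (103.0 − 1.76)/6.02 = 16.8173.
18 − 16.8173 = 1.18 bits below nominal.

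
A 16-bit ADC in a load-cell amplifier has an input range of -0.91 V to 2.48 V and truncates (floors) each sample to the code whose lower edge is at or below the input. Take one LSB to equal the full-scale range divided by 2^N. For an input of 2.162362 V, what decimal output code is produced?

59395

Span: 2.48 V − (-0.91 V) = 3.39 V. LSB = 3.39 V / 2^16 ≈ 51.73 µV.
code = ⌊(V_in − V_min)/LSB⌋ = ⌊(V_in − V_min) × 2^16 / range⌋
     = ⌊(2.162362 − (-0.91)) × 65536 / 3.39⌋ = ⌊3.072362 × 65536/3.39⌋
     = ⌊59395.373⌋ = 59395.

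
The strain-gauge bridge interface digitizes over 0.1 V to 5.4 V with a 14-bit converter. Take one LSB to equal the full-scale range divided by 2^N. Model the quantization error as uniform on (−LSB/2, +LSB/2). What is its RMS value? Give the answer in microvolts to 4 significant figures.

Full-scale range = 5.4 V − (0.1 V) = 5.3 V.
LSB = 5.3 V / 2^14 = 323.486 µV.
RMS of a uniform error over width LSB is LSB/√12 = 93.38 µV.

93.38 µV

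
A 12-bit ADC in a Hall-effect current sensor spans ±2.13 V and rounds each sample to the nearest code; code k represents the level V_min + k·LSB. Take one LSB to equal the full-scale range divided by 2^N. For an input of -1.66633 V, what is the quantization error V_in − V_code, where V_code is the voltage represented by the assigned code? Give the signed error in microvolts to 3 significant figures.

−187 µV

Span: 2.13 V − (-2.13 V) = 4.26 V. LSB = 4.26 V / 2^12 ≈ 1.040 mV.
(-1.66633 − (-2.13)) / LSB = 0.46367 × 4096/4.26 = 445.8198. Nearest integer: k = 446.
Reconstructed level: -2.13 + 446 × 4.26/4096 V = -1.666142578 V.
Error = V_in − V_code = -1.66633 − (-1.666142578) = −187 µV.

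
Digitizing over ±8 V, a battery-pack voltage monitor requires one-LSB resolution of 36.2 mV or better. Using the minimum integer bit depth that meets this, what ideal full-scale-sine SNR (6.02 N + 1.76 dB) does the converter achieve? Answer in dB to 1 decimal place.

55.9 dB

Full-scale range = 8 V − (-8 V) = 16 V.
16 V / 36.2 mV = 442.0. Since 2^8 = 256 and 2^9 = 512, N = 9.
SNR = 6.02 × 9 + 1.76 = 55.94 dB.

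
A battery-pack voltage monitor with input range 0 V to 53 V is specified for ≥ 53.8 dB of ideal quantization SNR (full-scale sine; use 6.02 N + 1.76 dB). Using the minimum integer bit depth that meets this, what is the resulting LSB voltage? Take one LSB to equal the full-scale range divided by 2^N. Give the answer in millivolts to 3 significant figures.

104 mV

Range is 53 V.
Required N = ⌈(53.8 − 1.76)/6.02⌉ = ⌈8.645⌉ = 9.
One LSB is 53 V / 512 = 104 mV.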